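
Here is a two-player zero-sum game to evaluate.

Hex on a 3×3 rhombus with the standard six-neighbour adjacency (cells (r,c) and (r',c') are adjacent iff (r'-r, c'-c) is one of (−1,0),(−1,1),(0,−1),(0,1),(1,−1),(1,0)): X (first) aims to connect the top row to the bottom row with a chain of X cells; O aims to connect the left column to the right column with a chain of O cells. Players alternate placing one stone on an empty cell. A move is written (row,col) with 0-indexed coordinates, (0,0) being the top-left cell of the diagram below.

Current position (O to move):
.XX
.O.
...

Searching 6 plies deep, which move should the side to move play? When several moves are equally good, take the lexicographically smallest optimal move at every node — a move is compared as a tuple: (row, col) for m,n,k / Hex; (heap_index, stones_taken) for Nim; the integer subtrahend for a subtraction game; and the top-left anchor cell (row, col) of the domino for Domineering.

p1 O@[.XX/.O./...]: (0,0)[OXX/.O./...]-1 (1,0)[.XX/OO./...]-1 (1,2)[.XX/.OO/...]+1* (2,0)[.XX/.O./O..]-1 (2,1)[.XX/.O./.O.]+1 (2,2)[.XX/.O./..O]+1
p2 X@[.XX/.OO/...]: (0,0)[XXX/.OO/...]-1* (1,0)[.XX/XOO/...]-1 (2,0)[.XX/.OO/X..]-1 (2,1)[.XX/.OO/.X.]-1 (2,2)[.XX/.OO/..X]-1
p3 O@[XXX/.OO/...]: (1,0)[XXX/OOO/...]+1* (2,0)[XXX/.OO/O..]+1 (2,1)[XXX/.OO/.O.]+1 (2,2)[XXX/.OO/..O]+1
p4 X@[XXX/OOO/...] terminal -1; root [.XX/.O./...] d6

O's best at [.XX/.O./...]: (1,2)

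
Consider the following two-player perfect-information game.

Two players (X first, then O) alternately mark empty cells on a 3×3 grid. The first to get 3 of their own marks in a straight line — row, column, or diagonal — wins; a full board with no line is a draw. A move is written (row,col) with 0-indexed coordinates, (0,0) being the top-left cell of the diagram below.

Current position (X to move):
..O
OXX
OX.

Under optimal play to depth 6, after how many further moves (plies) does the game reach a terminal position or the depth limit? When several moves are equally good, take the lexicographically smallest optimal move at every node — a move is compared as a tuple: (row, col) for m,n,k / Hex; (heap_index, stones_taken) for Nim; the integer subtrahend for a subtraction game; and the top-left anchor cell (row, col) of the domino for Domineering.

[..O/OXX/OX.] X move#1: (0,0):+1/X.O/OXX/OX.*, (0,1):+1/.XO/OXX/OX., (2,2):-1/..O/OXX/OXX
[X.O/OXX/OX.] O move#2: (0,1):-1/XOO/OXX/OX.*, (2,2):-1/X.O/OXX/OXO
[XOO/OXX/OX.] X move#3: (2,2):+1/XOO/OXX/OXX*
[XOO/OXX/OXX] end (terminal -1, O#4); searched ..O/OXX/OX. to 6

PV length from [..O/OXX/OX.]: 3 plies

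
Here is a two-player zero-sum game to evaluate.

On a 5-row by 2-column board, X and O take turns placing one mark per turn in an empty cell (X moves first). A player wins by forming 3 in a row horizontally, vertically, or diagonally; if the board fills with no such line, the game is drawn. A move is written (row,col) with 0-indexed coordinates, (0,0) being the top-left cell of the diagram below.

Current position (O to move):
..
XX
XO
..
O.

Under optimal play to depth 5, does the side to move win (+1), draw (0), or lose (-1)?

[../XX/XO/../O.] O move#1: (0,0):-1/O./XX/XO/../O.*, (0,1):-1/.O/XX/XO/../O., (3,0):-1/../XX/XO/O./O., (3,1):-1/../XX/XO/.O/O., (4,1):-1/../XX/XO/../OO
[O./XX/XO/../O.] X move#2: (0,1):+0/OX/XX/XO/../O., (3,0):+1/O./XX/XO/X./O.*, (3,1):+0/O./XX/XO/.X/O., (4,1):+0/O./XX/XO/../OX
[O./XX/XO/X./O.] end (terminal -1, O#3); searched ../XX/XO/../O. to 5

value(../XX/XO/../O., O) = -1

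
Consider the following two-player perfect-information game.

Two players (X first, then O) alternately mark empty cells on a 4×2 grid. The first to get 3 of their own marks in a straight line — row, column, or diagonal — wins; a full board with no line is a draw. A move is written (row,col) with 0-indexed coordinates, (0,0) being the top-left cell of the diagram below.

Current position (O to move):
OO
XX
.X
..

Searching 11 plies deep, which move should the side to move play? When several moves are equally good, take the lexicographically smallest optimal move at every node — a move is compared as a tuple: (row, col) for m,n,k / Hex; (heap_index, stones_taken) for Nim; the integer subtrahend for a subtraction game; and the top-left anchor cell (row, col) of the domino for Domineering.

p1 O@[OO/XX/.X/..]: (2,0)[OO/XX/OX/..]-1 (3,0)[OO/XX/.X/O.]-1 (3,1)[OO/XX/.X/.O]+0*
p2 X@[OO/XX/.X/.O]: (2,0)[OO/XX/XX/.O]+0* (3,0)[OO/XX/.X/XO]+0
p3 O@[OO/XX/XX/.O]: (3,0)[OO/XX/XX/OO]+0*
p4 X@[OO/XX/XX/OO] terminal +0; root [OO/XX/.X/..] d11

O's best at [OO/XX/.X/..]: (3,1)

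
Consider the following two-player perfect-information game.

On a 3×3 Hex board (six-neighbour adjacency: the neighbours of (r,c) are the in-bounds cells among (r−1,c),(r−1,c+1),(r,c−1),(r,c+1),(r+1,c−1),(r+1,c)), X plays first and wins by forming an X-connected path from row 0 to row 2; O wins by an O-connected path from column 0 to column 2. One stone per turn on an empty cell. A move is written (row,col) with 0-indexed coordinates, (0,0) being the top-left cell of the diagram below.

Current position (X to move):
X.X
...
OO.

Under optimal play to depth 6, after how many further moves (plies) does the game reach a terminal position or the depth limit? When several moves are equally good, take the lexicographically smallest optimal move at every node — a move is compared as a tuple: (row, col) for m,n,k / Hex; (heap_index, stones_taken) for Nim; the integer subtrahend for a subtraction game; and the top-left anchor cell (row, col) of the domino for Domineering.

ply 1, X at X.X/.../OO. | (0,1)=-1→XXX/.../OO.*; (1,0)=-1→X.X/X../OO.; (1,1)=-1→X.X/.X./OO.; (1,2)=-1→X.X/..X/OO.; (2,2)=-1→X.X/.../OOX
ply 2, O at XXX/.../OO. | (1,0)=+1→XXX/O../OO.*; (1,1)=+1→XXX/.O./OO.; (1,2)=+1→XXX/..O/OO.; (2,2)=+1→XXX/.../OOO
ply 3, X at XXX/O../OO. | (1,1)=-1→XXX/OX./OO.*; (1,2)=-1→XXX/O.X/OO.; (2,2)=-1→XXX/O../OOX
ply 4, O at XXX/OX./OO. | (1,2)=+1→XXX/OXO/OO.*; (2,2)=+1→XXX/OX./OOO
ply 5: XXX/OXO/OO. is terminal -1 (X); from X.X/.../OO. depth 6

PV length from [X.X/.../OO.]: 4 plies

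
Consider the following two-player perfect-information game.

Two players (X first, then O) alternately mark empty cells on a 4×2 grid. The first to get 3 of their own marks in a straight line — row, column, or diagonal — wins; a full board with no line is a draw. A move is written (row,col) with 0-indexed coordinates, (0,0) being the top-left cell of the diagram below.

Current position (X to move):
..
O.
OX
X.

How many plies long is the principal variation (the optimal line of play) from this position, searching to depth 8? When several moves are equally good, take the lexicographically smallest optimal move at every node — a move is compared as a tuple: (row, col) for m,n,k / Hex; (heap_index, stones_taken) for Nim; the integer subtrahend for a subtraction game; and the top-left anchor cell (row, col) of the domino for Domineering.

p1 X@[../O./OX/X.]: (0,0)[X./O./OX/X.]+0* (0,1)[.X/O./OX/X.]-1 (1,1)[../OX/OX/X.]-1 (3,1)[../O./OX/XX]-1
p2 O@[X./O./OX/X.]: (0,1)[XO/O./OX/X.]+0* (1,1)[X./OO/OX/X.]+0 (3,1)[X./O./OX/XO]+0
p3 X@[XO/O./OX/X.]: (1,1)[XO/OX/OX/X.]+0* (3,1)[XO/O./OX/XX]+0
p4 O@[XO/OX/OX/X.]: (3,1)[XO/OX/OX/XO]+0*
p5 X@[XO/OX/OX/XO] terminal +0; root [../O./OX/X.] d8

PV length from [../O./OX/X.]: 4 plies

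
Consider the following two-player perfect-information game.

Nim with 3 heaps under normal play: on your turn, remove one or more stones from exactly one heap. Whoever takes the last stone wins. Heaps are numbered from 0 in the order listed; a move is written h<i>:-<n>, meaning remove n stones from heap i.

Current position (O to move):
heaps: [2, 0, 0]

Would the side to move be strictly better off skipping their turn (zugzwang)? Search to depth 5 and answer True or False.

zugzwang((2,0,0), O) = False

[(2,0,0)] O move#1: h0:-1:-1/(1,0,0), h0:-2:+1/(0,0,0)*
[(0,0,0)] end (terminal -1, X#2); searched (2,0,0) to 5
pass branch (X moves first from the same position):
  | [(2,0,0)] X move#1: h0:-1:-1/(1,0,0), h0:-2:+1/(0,0,0)*
  | [(0,0,0)] end (terminal -1, O#2); searched (2,0,0) to 5
O moving scores +1; O passing scores -1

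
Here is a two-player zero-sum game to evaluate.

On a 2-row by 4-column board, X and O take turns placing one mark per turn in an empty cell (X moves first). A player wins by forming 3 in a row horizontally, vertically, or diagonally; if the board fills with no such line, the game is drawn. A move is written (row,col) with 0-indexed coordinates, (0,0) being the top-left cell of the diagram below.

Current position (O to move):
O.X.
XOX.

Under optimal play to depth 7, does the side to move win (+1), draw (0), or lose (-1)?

p1 O@[O.X./XOX.]: (0,1)[OOX./XOX.]+0* (0,3)[O.XO/XOX.]+0 (1,3)[O.X./XOXO]+0
p2 X@[OOX./XOX.]: (0,3)[OOXX/XOX.]+0* (1,3)[OOX./XOXX]+0
p3 O@[OOXX/XOX.]: (1,3)[OOXX/XOXO]+0*
p4 X@[OOXX/XOXO] terminal +0; root [O.X./XOX.] d7

value(O.X./XOX., O) = 0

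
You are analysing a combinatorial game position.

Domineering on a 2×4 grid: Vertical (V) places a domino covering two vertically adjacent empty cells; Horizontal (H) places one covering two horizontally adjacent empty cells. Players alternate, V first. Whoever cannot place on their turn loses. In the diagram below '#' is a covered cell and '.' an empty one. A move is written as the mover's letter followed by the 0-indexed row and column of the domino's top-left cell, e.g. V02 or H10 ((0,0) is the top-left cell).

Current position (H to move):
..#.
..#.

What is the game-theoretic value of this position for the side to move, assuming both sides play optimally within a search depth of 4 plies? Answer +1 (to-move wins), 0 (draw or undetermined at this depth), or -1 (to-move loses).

value(..#./..#., H) = +1

[..#./..#.] H move#1: H00:+1/###./..#.*, H10:+1/..#./###.
[###./..#.] V move#2: V03:-1/####/..##*
[####/..##] H move#3: H10:+1/####/####*
[####/####] end (terminal -1, V#4); searched ..#./..#. to 4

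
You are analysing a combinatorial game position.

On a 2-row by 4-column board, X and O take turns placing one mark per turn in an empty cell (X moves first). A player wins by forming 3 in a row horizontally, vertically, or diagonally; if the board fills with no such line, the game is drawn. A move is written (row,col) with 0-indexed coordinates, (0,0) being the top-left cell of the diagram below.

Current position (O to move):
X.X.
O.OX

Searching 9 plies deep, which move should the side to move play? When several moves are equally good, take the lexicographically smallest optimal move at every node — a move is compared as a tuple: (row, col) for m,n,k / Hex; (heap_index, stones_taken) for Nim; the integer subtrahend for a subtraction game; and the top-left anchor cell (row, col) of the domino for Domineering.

O's best at [X.X./O.OX]: (1,1)

p1 O@[X.X./O.OX]: (0,1)[XOX./O.OX]+0 (0,3)[X.XO/O.OX]-1 (1,1)[X.X./OOOX]+1*
p2 X@[X.X./OOOX] terminal -1; root [X.X./O.OX] d9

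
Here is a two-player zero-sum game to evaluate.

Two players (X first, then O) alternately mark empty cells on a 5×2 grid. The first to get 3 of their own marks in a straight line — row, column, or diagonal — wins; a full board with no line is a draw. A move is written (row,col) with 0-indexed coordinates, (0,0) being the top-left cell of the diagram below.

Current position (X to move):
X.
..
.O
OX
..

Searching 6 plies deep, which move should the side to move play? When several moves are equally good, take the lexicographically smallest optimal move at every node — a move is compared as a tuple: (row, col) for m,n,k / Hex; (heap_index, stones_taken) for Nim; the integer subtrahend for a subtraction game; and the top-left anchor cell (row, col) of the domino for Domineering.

ply 1, X at X./../.O/OX/.. | (0,1)=-1→XX/../.O/OX/..; (1,0)=+0→X./X./.O/OX/..*; (1,1)=-1→X./.X/.O/OX/..; (2,0)=+0→X./../XO/OX/..; (4,0)=+0→X./../.O/OX/X.; (4,1)=-1→X./../.O/OX/.X
ply 2, O at X./X./.O/OX/.. | (0,1)=-1→XO/X./.O/OX/..; (1,1)=-1→X./XO/.O/OX/..; (2,0)=+0→X./X./OO/OX/..*; (4,0)=-1→X./X./.O/OX/O.; (4,1)=-1→X./X./.O/OX/.O
ply 3, X at X./X./OO/OX/.. | (0,1)=-1→XX/X./OO/OX/..; (1,1)=-1→X./XX/OO/OX/..; (4,0)=+0→X./X./OO/OX/X.*; (4,1)=-1→X./X./OO/OX/.X
ply 4, O at X./X./OO/OX/X. | (0,1)=+0→XO/X./OO/OX/X.*; (1,1)=+0→X./XO/OO/OX/X.; (4,1)=+0→X./X./OO/OX/XO
ply 5, X at XO/X./OO/OX/X. | (1,1)=+0→XO/XX/OO/OX/X.*; (4,1)=-1→XO/X./OO/OX/XX
ply 6, O at XO/XX/OO/OX/X. | (4,1)=+0→XO/XX/OO/OX/XO*
ply 7: XO/XX/OO/OX/XO is terminal +0 (X); from X./../.O/OX/.. depth 6

X's best at [X./../.O/OX/..]: (1,0)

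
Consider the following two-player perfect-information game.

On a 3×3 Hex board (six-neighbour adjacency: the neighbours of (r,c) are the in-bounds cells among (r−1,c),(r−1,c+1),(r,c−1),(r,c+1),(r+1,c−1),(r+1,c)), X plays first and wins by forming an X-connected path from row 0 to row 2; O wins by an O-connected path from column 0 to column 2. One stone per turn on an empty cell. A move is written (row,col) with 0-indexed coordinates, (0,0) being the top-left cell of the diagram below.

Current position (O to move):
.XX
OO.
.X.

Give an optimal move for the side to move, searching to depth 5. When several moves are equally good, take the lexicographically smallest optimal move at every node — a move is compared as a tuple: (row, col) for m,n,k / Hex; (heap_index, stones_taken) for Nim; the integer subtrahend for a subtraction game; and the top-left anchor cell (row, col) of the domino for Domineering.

p1 O@[.XX/OO./.X.]: (0,0)[OXX/OO./.X.]-1 (1,2)[.XX/OOO/.X.]+1* (2,0)[.XX/OO./OX.]-1 (2,2)[.XX/OO./.XO]-1
p2 X@[.XX/OOO/.X.] terminal -1; root [.XX/OO./.X.] d5

O's best at [.XX/OO./.X.]: (1,2)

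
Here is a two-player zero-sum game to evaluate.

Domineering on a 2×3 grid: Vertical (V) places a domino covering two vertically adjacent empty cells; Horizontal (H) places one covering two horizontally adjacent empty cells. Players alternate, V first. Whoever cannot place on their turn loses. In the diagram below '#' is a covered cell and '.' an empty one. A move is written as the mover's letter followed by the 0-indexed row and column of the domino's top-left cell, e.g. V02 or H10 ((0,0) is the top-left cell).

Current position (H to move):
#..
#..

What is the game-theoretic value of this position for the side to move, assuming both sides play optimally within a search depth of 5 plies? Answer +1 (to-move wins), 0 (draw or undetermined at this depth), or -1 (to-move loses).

ply 1, H at #../#.. | H01=+1→###/#..*; H11=+1→#../###
ply 2: ###/#.. is terminal -1 (V); from #../#.. depth 5

value(#../#.., H) = +1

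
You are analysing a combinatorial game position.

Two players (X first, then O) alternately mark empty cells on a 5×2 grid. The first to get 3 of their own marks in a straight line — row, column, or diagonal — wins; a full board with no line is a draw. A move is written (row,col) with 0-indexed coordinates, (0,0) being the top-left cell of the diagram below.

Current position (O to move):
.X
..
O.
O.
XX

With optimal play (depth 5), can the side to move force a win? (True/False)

ply 1, O at .X/../O./O./XX | (0,0)=+0→OX/../O./O./XX; (1,0)=+1→.X/O./O./O./XX*; (1,1)=+0→.X/.O/O./O./XX; (2,1)=+0→.X/../OO/O./XX; (3,1)=+0→.X/../O./OO/XX
ply 2: .X/O./O./O./XX is terminal -1 (X); from .X/../O./O./XX depth 5

O winning at [.X/../O./O./XX]: True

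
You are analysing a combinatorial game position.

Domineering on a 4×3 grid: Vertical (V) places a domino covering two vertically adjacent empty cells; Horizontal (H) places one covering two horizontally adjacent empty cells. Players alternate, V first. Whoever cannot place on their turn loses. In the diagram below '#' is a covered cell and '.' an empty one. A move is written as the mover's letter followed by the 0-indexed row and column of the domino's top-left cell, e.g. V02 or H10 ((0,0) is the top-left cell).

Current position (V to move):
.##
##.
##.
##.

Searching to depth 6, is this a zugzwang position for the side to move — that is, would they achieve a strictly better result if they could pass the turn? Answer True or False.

zugzwang(.##/##./##./##., V) = False

[.##/##./##./##.] V move#1: V12:+1/.##/###/###/##.*, V22:+1/.##/##./###/###
[.##/###/###/##.] end (terminal -1, H#2); searched .##/##./##./##. to 6
suppose V passes — search the same position with H to move:
pass> [.##/##./##./##.] end (terminal -1, H#1); searched .##/##./##./##. to 6
for V: play +1, pass +1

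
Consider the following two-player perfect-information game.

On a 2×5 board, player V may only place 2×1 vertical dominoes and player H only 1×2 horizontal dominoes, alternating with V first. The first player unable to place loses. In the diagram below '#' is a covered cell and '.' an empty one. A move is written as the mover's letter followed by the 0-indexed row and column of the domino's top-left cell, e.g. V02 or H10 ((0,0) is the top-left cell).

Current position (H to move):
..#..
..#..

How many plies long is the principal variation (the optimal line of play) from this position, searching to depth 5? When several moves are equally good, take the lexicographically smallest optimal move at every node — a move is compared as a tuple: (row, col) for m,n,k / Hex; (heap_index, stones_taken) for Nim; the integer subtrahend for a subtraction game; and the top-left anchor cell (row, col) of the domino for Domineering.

p1 H@[..#../..#..]: H00[###../..#..]-1* H03[..###/..#..]-1 H10[..#../###..]-1 H13[..#../..###]-1
p2 V@[###../..#..]: V03[####./..##.]+1* V04[###.#/..#.#]+1
p3 H@[####./..##.]: H10[####./####.]-1*
p4 V@[####./####.]: V04[#####/#####]+1*
p5 H@[#####/#####] terminal -1; root [..#../..#..] d5

PV length from [..#../..#..]: 4 plies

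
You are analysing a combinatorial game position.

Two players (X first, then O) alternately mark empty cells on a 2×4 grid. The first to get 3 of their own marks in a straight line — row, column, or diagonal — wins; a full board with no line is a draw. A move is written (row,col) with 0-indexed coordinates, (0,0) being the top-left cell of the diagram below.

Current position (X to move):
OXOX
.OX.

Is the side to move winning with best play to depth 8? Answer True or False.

[OXOX/.OX.] X move#1: (1,0):+0/OXOX/XOX.*, (1,3):+0/OXOX/.OXX
[OXOX/XOX.] O move#2: (1,3):+0/OXOX/XOXO*
[OXOX/XOXO] end (terminal +0, X#3); searched OXOX/.OX. to 8

X winning at [OXOX/.OX.]: False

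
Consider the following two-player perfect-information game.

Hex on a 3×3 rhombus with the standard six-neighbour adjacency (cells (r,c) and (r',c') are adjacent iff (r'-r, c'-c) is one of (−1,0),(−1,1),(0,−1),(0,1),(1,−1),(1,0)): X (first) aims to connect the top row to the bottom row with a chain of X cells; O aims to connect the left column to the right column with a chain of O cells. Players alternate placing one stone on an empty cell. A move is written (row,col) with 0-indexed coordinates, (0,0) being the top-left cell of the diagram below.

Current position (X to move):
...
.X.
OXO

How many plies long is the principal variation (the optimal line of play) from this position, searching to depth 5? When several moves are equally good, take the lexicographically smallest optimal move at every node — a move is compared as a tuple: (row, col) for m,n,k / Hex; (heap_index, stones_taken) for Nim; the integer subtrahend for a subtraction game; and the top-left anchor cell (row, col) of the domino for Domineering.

PV length from [.../.X./OXO]: 3 plies

p1 X@[.../.X./OXO]: (0,0)[X../.X./OXO]+1* (0,1)[.X./.X./OXO]+1 (0,2)[..X/.X./OXO]+1 (1,0)[.../XX./OXO]+1 (1,2)[.../.XX/OXO]+1
p2 O@[X../.X./OXO]: (0,1)[XO./.X./OXO]-1* (0,2)[X.O/.X./OXO]-1 (1,0)[X../OX./OXO]-1 (1,2)[X../.XO/OXO]-1
p3 X@[XO./.X./OXO]: (0,2)[XOX/.X./OXO]+1* (1,0)[XO./XX./OXO]+1 (1,2)[XO./.XX/OXO]+1
p4 O@[XOX/.X./OXO] terminal -1; root [.../.X./OXO] d5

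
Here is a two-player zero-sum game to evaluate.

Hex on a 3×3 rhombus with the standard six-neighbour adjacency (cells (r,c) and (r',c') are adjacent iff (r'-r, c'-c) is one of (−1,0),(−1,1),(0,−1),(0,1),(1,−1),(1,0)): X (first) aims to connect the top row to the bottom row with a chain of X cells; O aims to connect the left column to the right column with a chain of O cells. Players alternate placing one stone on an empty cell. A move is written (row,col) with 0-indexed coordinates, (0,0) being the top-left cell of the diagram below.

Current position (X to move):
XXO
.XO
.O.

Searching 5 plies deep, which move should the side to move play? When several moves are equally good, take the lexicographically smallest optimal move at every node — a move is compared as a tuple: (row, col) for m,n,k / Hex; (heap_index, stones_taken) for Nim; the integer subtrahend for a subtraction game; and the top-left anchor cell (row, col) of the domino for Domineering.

X's best at [XXO/.XO/.O.]: (2,0)

ply 1, X at XXO/.XO/.O. | (1,0)=-1→XXO/XXO/.O.; (2,0)=+1→XXO/.XO/XO.*; (2,2)=-1→XXO/.XO/.OX
ply 2: XXO/.XO/XO. is terminal -1 (O); from XXO/.XO/.O. depth 5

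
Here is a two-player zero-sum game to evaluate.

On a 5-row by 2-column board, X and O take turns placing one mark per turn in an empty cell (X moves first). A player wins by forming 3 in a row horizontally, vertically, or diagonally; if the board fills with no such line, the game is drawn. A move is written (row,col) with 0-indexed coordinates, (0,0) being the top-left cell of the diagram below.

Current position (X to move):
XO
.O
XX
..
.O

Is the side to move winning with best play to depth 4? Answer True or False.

X winning at [XO/.O/XX/../.O]: True

[XO/.O/XX/../.O] X move#1: (1,0):+1/XO/XO/XX/../.O*, (3,0):+1/XO/.O/XX/X./.O, (3,1):+0/XO/.O/XX/.X/.O, (4,0):+1/XO/.O/XX/../XO
[XO/XO/XX/../.O] end (terminal -1, O#2); searched XO/.O/XX/../.O to 4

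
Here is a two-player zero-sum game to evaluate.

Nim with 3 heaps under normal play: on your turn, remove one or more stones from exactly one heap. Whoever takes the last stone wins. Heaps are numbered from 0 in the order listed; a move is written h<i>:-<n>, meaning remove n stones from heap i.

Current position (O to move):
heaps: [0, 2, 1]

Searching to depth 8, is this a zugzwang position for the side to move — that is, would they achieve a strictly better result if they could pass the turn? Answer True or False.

p1 O@[(0,2,1)]: h1:-1[(0,1,1)]+1* h1:-2[(0,0,1)]-1 h2:-1[(0,2,0)]-1
p2 X@[(0,1,1)]: h1:-1[(0,0,1)]-1* h2:-1[(0,1,0)]-1
p3 O@[(0,0,1)]: h2:-1[(0,0,0)]+1*
p4 X@[(0,0,0)] terminal -1; root [(0,2,1)] d8
suppose O passes — search the same position with X to move:
pass> p1 X@[(0,2,1)]: h1:-1[(0,1,1)]+1* h1:-2[(0,0,1)]-1 h2:-1[(0,2,0)]-1
pass> p2 O@[(0,1,1)]: h1:-1[(0,0,1)]-1* h2:-1[(0,1,0)]-1
pass> p3 X@[(0,0,1)]: h2:-1[(0,0,0)]+1*
pass> p4 O@[(0,0,0)] terminal -1; root [(0,2,1)] d8
for O: play +1, pass -1

zugzwang((0,2,1), O) = False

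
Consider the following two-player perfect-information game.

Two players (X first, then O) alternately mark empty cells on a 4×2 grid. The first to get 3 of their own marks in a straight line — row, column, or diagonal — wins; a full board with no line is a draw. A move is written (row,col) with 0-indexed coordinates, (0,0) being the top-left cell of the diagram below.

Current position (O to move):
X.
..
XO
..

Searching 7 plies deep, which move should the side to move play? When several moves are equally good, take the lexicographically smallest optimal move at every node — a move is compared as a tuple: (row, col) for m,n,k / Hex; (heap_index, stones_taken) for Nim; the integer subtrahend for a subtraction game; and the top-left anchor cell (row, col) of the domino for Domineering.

p1 O@[X./../XO/..]: (0,1)[XO/../XO/..]-1 (1,0)[X./O./XO/..]+0* (1,1)[X./.O/XO/..]-1 (3,0)[X./../XO/O.]-1 (3,1)[X./../XO/.O]-1
p2 X@[X./O./XO/..]: (0,1)[XX/O./XO/..]+0* (1,1)[X./OX/XO/..]+0 (3,0)[X./O./XO/X.]-1 (3,1)[X./O./XO/.X]+0
p3 O@[XX/O./XO/..]: (1,1)[XX/OO/XO/..]+0* (3,0)[XX/O./XO/O.]+0 (3,1)[XX/O./XO/.O]+0
p4 X@[XX/OO/XO/..]: (3,0)[XX/OO/XO/X.]-1 (3,1)[XX/OO/XO/.X]+0*
p5 O@[XX/OO/XO/.X]: (3,0)[XX/OO/XO/OX]+0*
p6 X@[XX/OO/XO/OX] terminal +0; root [X./../XO/..] d7

O's best at [X./../XO/..]: (1,0)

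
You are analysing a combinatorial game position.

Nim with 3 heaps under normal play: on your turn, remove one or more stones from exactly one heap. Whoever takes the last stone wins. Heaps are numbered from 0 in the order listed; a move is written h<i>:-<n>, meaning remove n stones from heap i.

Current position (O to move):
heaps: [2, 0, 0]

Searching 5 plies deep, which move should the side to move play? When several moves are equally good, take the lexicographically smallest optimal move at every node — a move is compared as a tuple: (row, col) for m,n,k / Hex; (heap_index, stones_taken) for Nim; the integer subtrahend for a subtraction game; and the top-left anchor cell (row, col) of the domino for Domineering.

O's best at [(2,0,0)]: h0:-2

p1 O@[(2,0,0)]: h0:-1[(1,0,0)]-1 h0:-2[(0,0,0)]+1*
p2 X@[(0,0,0)] terminal -1; root [(2,0,0)] d5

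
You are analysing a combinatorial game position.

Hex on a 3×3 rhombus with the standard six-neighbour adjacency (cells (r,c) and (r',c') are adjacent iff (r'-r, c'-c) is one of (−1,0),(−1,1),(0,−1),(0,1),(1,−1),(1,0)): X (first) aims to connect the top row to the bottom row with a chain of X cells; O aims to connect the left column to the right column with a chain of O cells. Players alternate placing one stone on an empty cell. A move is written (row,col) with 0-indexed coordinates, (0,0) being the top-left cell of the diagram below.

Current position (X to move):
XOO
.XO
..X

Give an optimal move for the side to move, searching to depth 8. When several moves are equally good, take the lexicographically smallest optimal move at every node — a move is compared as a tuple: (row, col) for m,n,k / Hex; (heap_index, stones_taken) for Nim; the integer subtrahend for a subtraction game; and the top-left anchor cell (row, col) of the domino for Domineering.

p1 X@[XOO/.XO/..X]: (1,0)[XOO/XXO/..X]+1* (2,0)[XOO/.XO/X.X]-1 (2,1)[XOO/.XO/.XX]-1
p2 O@[XOO/XXO/..X]: (2,0)[XOO/XXO/O.X]-1* (2,1)[XOO/XXO/.OX]-1
p3 X@[XOO/XXO/O.X]: (2,1)[XOO/XXO/OXX]+1*
p4 O@[XOO/XXO/OXX] terminal -1; root [XOO/.XO/..X] d8

X's best at [XOO/.XO/..X]: (1,0)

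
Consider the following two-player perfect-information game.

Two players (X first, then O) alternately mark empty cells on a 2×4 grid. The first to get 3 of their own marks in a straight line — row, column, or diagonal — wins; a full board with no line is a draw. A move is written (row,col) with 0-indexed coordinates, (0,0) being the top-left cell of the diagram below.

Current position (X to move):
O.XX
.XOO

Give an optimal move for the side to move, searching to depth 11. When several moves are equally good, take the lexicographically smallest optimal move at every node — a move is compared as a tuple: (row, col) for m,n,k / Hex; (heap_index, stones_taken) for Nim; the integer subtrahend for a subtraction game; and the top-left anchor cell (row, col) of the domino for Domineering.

p1 X@[O.XX/.XOO]: (0,1)[OXXX/.XOO]+1* (1,0)[O.XX/XXOO]+0
p2 O@[OXXX/.XOO] terminal -1; root [O.XX/.XOO] d11

X's best at [O.XX/.XOO]: (0,1)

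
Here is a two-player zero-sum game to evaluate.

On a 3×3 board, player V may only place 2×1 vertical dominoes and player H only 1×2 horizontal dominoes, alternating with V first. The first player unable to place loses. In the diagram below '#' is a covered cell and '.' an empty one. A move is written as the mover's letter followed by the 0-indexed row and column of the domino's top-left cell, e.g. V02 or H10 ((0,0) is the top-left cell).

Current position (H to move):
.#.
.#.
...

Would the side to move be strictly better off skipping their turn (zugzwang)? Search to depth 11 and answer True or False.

p1 H@[.#./.#./...]: H20[.#./.#./##.]-1* H21[.#./.#./.##]-1
p2 V@[.#./.#./##.]: V00[##./##./##.]+1* V02[.##/.##/##.]+1 V12[.#./.##/###]+1
p3 H@[##./##./##.] terminal -1; root [.#./.#./...] d11
suppose H passes — search the same position with V to move:
pass> p1 V@[.#./.#./...]: V00[##./##./...]+1* V02[.##/.##/...]+1 V10[.#./##./#..]+1 V12[.#./.##/..#]+1
pass> p2 H@[##./##./...]: H20[##./##./##.]-1* H21[##./##./.##]-1
pass> p3 V@[##./##./##.]: V02[###/###/##.]+1* V12[##./###/###]+1
pass> p4 H@[###/###/##.] terminal -1; root [.#./.#./...] d11
for H: play -1, pass -1

zugzwang(.#./.#./..., H) = False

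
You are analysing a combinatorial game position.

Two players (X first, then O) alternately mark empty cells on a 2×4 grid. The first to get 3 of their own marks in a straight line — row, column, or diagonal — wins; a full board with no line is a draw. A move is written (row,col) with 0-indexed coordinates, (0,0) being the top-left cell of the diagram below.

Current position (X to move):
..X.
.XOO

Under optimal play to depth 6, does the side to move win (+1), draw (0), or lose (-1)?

p1 X@[..X./.XOO]: (0,0)[X.X./.XOO]+0 (0,1)[.XX./.XOO]+1* (0,3)[..XX/.XOO]+0 (1,0)[..X./XXOO]+0
p2 O@[.XX./.XOO]: (0,0)[OXX./.XOO]-1* (0,3)[.XXO/.XOO]-1 (1,0)[.XX./OXOO]-1
p3 X@[OXX./.XOO]: (0,3)[OXXX/.XOO]+1* (1,0)[OXX./XXOO]+0
p4 O@[OXXX/.XOO] terminal -1; root [..X./.XOO] d6

value(..X./.XOO, X) = +1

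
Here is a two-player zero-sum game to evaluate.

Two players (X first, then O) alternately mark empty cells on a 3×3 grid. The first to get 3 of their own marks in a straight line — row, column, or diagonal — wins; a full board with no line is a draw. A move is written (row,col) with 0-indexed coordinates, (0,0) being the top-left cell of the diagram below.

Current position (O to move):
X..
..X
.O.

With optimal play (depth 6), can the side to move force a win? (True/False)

O winning at [X../..X/.O.]: False

ply 1, O at X../..X/.O. | (0,1)=-1→XO./..X/.O.; (0,2)=-1→X.O/..X/.O.; (1,0)=-1→X../O.X/.O.; (1,1)=+0→X../.OX/.O.*; (2,0)=-1→X../..X/OO.; (2,2)=-1→X../..X/.OO
ply 2, X at X../.OX/.O. | (0,1)=+0→XX./.OX/.O.*; (0,2)=-1→X.X/.OX/.O.; (1,0)=-1→X../XOX/.O.; (2,0)=-1→X../.OX/XO.; (2,2)=-1→X../.OX/.OX
ply 3, O at XX./.OX/.O. | (0,2)=+0→XXO/.OX/.O.*; (1,0)=-1→XX./OOX/.O.; (2,0)=-1→XX./.OX/OO.; (2,2)=-1→XX./.OX/.OO
ply 4, X at XXO/.OX/.O. | (1,0)=-1→XXO/XOX/.O.; (2,0)=+0→XXO/.OX/XO.*; (2,2)=-1→XXO/.OX/.OX
ply 5, O at XXO/.OX/XO. | (1,0)=+0→XXO/OOX/XO.*; (2,2)=-1→XXO/.OX/XOO
ply 6, X at XXO/OOX/XO. | (2,2)=+0→XXO/OOX/XOX*
ply 7: XXO/OOX/XOX is terminal +0 (O); from X../..X/.O. depth 6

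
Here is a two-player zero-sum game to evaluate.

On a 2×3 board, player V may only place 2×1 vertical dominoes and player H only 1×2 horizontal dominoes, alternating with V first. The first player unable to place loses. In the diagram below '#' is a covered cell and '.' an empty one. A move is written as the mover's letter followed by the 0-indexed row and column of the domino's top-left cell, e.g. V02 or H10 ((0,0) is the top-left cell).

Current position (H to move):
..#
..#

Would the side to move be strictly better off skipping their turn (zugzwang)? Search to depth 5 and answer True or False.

zugzwang(..#/..#, H) = False

[..#/..#] H move#1: H00:+1/###/..#*, H10:+1/..#/###
[###/..#] end (terminal -1, V#2); searched ..#/..# to 5
if H skipped the turn, V would face:
~ [..#/..#] V move#1: V00:+1/#.#/#.#*, V01:+1/.##/.##
~ [#.#/#.#] end (terminal -1, H#2); searched ..#/..# to 5
compare (H): move=+1 vs pass=-1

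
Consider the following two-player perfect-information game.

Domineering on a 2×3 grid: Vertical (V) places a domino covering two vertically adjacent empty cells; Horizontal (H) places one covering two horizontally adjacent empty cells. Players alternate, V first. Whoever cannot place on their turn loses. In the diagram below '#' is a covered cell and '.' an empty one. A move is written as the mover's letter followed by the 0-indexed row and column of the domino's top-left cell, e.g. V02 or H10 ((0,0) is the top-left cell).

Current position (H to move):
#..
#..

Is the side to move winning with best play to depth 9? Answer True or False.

p1 H@[#../#..]: H01[###/#..]+1* H11[#../###]+1
p2 V@[###/#..] terminal -1; root [#../#..] d9

H winning at [#../#..]: True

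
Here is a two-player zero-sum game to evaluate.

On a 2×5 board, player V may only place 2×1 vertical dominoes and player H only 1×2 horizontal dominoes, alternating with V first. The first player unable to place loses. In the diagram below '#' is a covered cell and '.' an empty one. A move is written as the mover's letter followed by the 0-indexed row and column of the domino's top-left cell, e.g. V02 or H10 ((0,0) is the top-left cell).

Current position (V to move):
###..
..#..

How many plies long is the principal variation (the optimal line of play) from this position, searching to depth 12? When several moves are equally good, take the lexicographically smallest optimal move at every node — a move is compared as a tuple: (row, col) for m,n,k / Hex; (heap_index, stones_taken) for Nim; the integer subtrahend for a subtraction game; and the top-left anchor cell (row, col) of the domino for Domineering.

PV length from [###../..#..]: 3 plies

ply 1, V at ###../..#.. | V03=+1→####./..##.*; V04=+1→###.#/..#.#
ply 2, H at ####./..##. | H10=-1→####./####.*
ply 3, V at ####./####. | V04=+1→#####/#####*
ply 4: #####/##### is terminal -1 (H); from ###../..#.. depth 12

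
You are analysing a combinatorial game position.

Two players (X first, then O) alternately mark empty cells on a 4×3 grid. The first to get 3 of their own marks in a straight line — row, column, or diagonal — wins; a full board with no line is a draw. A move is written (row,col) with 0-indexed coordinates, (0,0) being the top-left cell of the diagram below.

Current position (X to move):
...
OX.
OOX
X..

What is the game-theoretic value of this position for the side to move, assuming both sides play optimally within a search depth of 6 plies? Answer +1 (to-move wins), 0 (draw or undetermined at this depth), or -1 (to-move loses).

[.../OX./OOX/X..] X move#1: (0,0):+1/X../OX./OOX/X..*, (0,1):-1/.X./OX./OOX/X.., (0,2):-1/..X/OX./OOX/X.., (1,2):-1/.../OXX/OOX/X.., (3,1):-1/.../OX./OOX/XX., (3,2):-1/.../OX./OOX/X.X
[X../OX./OOX/X..] end (terminal -1, O#2); searched .../OX./OOX/X.. to 6

value(.../OX./OOX/X.., X) = +1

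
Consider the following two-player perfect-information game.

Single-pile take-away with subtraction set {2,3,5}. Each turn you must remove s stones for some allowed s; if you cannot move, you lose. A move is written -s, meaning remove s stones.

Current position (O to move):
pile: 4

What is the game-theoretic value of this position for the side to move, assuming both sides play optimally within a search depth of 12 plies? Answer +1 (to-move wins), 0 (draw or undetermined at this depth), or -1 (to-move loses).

ply 1, O at 4 | -2=-1→2; -3=+1→1*
ply 2: 1 is terminal -1 (X); from 4 depth 12

value(4, O) = +1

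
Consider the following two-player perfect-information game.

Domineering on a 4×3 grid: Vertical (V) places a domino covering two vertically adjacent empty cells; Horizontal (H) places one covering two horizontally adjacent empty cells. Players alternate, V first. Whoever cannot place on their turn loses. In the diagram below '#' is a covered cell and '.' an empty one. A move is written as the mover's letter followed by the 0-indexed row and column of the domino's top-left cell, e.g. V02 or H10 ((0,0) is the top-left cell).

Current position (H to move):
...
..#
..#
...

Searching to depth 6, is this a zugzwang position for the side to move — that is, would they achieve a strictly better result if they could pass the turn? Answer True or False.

zugzwang(.../..#/..#/..., H) = False

[.../..#/..#/...] H move#1: H00:-1/##./..#/..#/...*, H01:-1/.##/..#/..#/..., H10:-1/.../###/..#/..., H20:-1/.../..#/###/..., H30:-1/.../..#/..#/##., H31:-1/.../..#/..#/.##
[##./..#/..#/...] V move#2: V10:+1/##./#.#/#.#/...*, V11:+1/##./.##/.##/..., V20:+1/##./..#/#.#/#.., V21:+1/##./..#/.##/.#.
[##./#.#/#.#/...] H move#3: H30:-1/##./#.#/#.#/##.*, H31:-1/##./#.#/#.#/.##
[##./#.#/#.#/##.] V move#4: V11:+1/##./###/###/##.*
[##./###/###/##.] end (terminal -1, H#5); searched .../..#/..#/... to 6
pass branch (V moves first from the same position):
  | [.../..#/..#/...] V move#1: V00:-1/#../#.#/..#/..., V01:-1/.#./.##/..#/..., V10:+1/.../#.#/#.#/...*, V11:-1/.../.##/.##/..., V20:-1/.../..#/#.#/#.., V21:-1/.../..#/.##/.#.
  | [.../#.#/#.#/...] H move#2: H00:-1/##./#.#/#.#/...*, H01:-1/.##/#.#/#.#/..., H30:-1/.../#.#/#.#/##., H31:-1/.../#.#/#.#/.##
  | [##./#.#/#.#/...] V move#3: V11:-1/##./###/###/..., V21:+1/##./#.#/###/.#.*
  | [##./#.#/###/.#.] end (terminal -1, H#4); searched .../..#/..#/... to 6
H moving scores -1; H passing scores -1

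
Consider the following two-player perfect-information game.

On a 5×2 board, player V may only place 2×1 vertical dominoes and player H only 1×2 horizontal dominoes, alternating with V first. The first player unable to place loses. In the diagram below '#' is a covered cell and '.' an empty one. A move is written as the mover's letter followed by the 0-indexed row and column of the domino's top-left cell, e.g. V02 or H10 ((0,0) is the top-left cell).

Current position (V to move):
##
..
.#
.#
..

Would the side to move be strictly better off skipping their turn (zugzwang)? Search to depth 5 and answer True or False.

ply 1, V at ##/../.#/.#/.. | V10=-1→##/#./##/.#/..*; V20=-1→##/../##/##/..; V30=-1→##/../.#/##/#.
ply 2, H at ##/#./##/.#/.. | H40=+1→##/#./##/.#/##*
ply 3: ##/#./##/.#/## is terminal -1 (V); from ##/../.#/.#/.. depth 5
suppose V passes — search the same position with H to move:
pass> ply 1, H at ##/../.#/.#/.. | H10=-1→##/##/.#/.#/..*; H40=-1→##/../.#/.#/##
pass> ply 2, V at ##/##/.#/.#/.. | V20=-1→##/##/##/##/..; V30=+1→##/##/.#/##/#.*
pass> ply 3: ##/##/.#/##/#. is terminal -1 (H); from ##/../.#/.#/.. depth 5
for V: play -1, pass +1

zugzwang(##/../.#/.#/.., V) = True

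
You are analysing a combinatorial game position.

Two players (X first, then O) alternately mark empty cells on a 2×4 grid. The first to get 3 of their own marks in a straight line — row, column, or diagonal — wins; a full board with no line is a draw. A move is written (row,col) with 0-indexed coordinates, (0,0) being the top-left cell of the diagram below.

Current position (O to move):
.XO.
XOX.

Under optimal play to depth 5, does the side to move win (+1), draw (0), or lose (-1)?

[.XO./XOX.] O move#1: (0,0):+0/OXO./XOX.*, (0,3):+0/.XOO/XOX., (1,3):+0/.XO./XOXO
[OXO./XOX.] X move#2: (0,3):+0/OXOX/XOX.*, (1,3):+0/OXO./XOXX
[OXOX/XOX.] O move#3: (1,3):+0/OXOX/XOXO*
[OXOX/XOXO] end (terminal +0, X#4); searched .XO./XOX. to 5

value(.XO./XOX., O) = 0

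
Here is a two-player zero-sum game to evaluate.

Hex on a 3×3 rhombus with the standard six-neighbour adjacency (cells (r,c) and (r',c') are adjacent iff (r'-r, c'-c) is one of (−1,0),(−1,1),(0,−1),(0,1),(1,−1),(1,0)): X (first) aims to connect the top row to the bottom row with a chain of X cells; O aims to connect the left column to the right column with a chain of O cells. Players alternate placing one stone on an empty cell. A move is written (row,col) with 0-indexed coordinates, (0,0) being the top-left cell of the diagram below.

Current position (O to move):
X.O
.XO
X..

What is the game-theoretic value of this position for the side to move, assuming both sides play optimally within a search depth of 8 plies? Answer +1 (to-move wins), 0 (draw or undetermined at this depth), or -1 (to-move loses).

ply 1, O at X.O/.XO/X.. | (0,1)=-1→XOO/.XO/X..*; (1,0)=-1→X.O/OXO/X..; (2,1)=-1→X.O/.XO/XO.; (2,2)=-1→X.O/.XO/X.O
ply 2, X at XOO/.XO/X.. | (1,0)=+1→XOO/XXO/X..*; (2,1)=-1→XOO/.XO/XX.; (2,2)=-1→XOO/.XO/X.X
ply 3: XOO/XXO/X.. is terminal -1 (O); from X.O/.XO/X.. depth 8

value(X.O/.XO/X.., O) = -1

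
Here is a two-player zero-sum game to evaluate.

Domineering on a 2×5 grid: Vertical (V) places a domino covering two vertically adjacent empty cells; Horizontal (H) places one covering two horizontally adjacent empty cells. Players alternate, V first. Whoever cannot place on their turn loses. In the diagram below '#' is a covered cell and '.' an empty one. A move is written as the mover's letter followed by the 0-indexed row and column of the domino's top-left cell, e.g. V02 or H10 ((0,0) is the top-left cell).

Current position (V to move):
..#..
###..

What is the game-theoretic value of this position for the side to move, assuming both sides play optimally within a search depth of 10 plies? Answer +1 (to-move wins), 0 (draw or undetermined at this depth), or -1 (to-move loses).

value(..#../###.., V) = +1

[..#../###..] V move#1: V03:+1/..##./####.*, V04:+1/..#.#/###.#
[..##./####.] H move#2: H00:-1/####./####.*
[####./####.] V move#3: V04:+1/#####/#####*
[#####/#####] end (terminal -1, H#4); searched ..#../###.. to 10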